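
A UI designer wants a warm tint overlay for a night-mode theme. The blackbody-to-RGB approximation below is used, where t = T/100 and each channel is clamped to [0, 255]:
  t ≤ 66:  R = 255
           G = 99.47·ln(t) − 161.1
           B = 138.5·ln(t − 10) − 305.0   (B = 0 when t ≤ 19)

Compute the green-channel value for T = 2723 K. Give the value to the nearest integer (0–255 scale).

168

t = 2723/100 = 27.23; the t ≤ 66 branch applies.
G = 99.47·ln 27.23 − 161.1 = 99.47·3.3043 − 161.1 = 167.581.
Rounded: 168.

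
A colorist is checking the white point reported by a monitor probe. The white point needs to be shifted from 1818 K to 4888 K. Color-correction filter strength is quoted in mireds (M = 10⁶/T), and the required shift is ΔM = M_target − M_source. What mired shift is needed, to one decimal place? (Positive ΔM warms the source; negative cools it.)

M_source = 10⁶/1818 = 550.055; M_target = 10⁶/4888 = 204.583.
ΔM = 204.583 − 550.055 = -345.472 → -345.5 mireds, a cooling shift.

-345.5 mireds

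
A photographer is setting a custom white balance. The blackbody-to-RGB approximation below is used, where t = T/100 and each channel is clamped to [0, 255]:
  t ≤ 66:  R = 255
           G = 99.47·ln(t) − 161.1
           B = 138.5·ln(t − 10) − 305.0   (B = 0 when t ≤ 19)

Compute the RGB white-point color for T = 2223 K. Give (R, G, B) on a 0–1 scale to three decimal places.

t = 2223/100 = 22.23; the t ≤ 66 branch applies.
R = 255 by definition for t ≤ 66.
G = 99.47·ln 22.23 − 161.1 = 99.47·3.1014 − 161.1 = 147.401.
B = 138.5·ln(22.23 − 10) − 305.0 = 138.5·ln 12.23 − 305.0 = 138.5·2.5039 − 305.0 = 41.789.
Dividing each by 255: (1.0000, 0.5780, 0.1639) → (1.000, 0.578, 0.164).

(1.000, 0.578, 0.164)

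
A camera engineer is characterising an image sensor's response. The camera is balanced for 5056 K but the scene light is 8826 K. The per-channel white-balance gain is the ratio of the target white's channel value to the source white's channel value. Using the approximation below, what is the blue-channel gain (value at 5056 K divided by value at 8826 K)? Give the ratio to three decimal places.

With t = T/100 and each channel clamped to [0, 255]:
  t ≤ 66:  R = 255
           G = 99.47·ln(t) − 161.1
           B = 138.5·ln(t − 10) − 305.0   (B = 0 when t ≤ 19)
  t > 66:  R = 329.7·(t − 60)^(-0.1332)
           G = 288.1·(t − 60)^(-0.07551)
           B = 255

0.815

At 8826 K (t = 88.26):
  B = 255 by definition for t > 66.
At 5056 K (t = 50.56):
  B = 138.5·ln(50.56 − 10) − 305.0 = 138.5·ln 40.56 − 305.0 = 138.5·3.7028 − 305.0 = 207.835.
Gain = 207.835 / 255.000 = 0.8150 → 0.815.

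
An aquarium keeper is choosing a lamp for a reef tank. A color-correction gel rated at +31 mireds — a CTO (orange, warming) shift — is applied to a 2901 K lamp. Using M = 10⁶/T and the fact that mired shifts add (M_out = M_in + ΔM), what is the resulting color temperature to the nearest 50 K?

M_in = 10⁶/2901 = 344.71 mireds.
M_out = 344.71 + (+31) = 375.71 mireds.
T_out = 10⁶/375.71 = 2661.6 K → 2650 K.

2650 K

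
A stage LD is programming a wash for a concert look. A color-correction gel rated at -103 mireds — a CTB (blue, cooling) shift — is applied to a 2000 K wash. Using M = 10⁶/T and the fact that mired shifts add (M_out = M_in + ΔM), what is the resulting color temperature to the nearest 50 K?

2500 K

M_in = 10⁶/2000 = 500.00 mireds.
M_out = 500.00 + (-103) = 397.00 mireds.
T_out = 10⁶/397.00 = 2518.9 K → 2500 K.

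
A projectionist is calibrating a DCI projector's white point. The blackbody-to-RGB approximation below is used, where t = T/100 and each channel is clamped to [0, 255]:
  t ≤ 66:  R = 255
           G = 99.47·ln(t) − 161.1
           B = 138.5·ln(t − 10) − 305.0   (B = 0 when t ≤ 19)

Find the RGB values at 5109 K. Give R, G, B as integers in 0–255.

R=255, G=230, B=210

t = 5109/100 = 51.09; the t ≤ 66 branch applies.
R = 255 by definition for t ≤ 66.
G = 99.47·ln 51.09 − 161.1 = 99.47·3.9336 − 161.1 = 230.174.
B = 138.5·ln(51.09 − 10) − 305.0 = 138.5·ln 41.09 − 305.0 = 138.5·3.7158 − 305.0 = 209.633.
Rounded: (255, 230, 210).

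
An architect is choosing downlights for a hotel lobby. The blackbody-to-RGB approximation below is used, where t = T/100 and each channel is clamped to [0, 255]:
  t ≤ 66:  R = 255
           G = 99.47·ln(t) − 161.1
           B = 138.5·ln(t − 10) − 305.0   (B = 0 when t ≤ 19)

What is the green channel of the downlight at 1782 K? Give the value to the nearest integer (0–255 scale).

125

t = 1782/100 = 17.82; the t ≤ 66 branch applies.
G = 99.47·ln 17.82 − 161.1 = 99.47·2.8803 − 161.1 = 125.406.
Rounded: 125.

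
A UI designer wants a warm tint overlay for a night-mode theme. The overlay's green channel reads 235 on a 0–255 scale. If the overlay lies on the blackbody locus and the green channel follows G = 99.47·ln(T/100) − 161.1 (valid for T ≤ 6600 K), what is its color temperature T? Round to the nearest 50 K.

ln t = (235 + 161.1) / 99.47 = 3.9821.
t = e^3.9821 = 53.630.
T = 100·t = 5363 K → 5350 K to the nearest 50 K.

5350 K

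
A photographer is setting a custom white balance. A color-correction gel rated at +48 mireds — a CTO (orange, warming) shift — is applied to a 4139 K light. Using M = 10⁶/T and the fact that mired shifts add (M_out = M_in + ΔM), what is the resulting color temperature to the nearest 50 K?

M_in = 10⁶/4139 = 241.60 mireds.
M_out = 241.60 + (+48) = 289.60 mireds.
T_out = 10⁶/289.60 = 3453.0 K → 3450 K.

3450 K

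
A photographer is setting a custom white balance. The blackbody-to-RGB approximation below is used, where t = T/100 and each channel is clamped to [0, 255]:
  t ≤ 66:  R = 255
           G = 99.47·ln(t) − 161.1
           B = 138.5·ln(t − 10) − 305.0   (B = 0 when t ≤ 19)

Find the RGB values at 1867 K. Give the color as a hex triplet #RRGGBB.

t = 1867/100 = 18.67; the t ≤ 66 branch applies.
R = 255 by definition for t ≤ 66.
G = 99.47·ln 18.67 − 161.1 = 99.47·2.9269 − 161.1 = 130.041.
t = 18.67 ≤ 19, so B = 0.
Rounded: (255, 130, 0).
In hex: #FF8200.

#FF8200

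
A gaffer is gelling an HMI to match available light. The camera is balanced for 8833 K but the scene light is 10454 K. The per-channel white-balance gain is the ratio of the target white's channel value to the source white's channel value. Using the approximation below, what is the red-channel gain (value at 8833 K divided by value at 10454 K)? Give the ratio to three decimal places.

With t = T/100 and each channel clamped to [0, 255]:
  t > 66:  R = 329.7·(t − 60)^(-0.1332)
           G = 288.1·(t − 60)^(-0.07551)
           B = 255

At 10454 K (t = 104.54):
  R = 329.7·(104.54 − 60)^(-0.1332) = 329.7·44.54^(-0.1332) = 329.7·0.60310 = 198.841.
At 8833 K (t = 88.33):
  R = 329.7·(88.33 − 60)^(-0.1332) = 329.7·28.33^(-0.1332) = 329.7·0.64056 = 211.193.
Gain = 211.193 / 198.841 = 1.0621 → 1.062.

1.062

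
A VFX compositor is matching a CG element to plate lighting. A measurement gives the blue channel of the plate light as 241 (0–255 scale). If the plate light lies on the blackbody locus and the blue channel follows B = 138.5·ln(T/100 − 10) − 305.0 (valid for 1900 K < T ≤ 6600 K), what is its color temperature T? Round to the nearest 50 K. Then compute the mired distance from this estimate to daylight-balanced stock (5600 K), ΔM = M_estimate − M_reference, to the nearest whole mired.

ln(t − 10) = (241 + 305.0) / 138.5 = 3.9422.
t − 10 = e^3.9422 = 51.534, so t = 61.534.
T = 100·t = 6153 K → 6150 K to the nearest 50 K.
M_estimate = 10⁶/6150 = 162.60; M_reference = 10⁶/5600 = 178.57.
ΔM = 162.60 − 178.57 = -15.97 → -16 mireds.

-16 mireds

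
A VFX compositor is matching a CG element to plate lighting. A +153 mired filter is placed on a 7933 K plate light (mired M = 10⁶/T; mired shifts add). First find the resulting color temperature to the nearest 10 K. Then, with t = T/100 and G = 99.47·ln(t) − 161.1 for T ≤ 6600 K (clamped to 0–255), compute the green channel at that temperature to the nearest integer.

M_in = 10⁶/7933 = 126.06; M_out = 126.06 + (+153) = 279.06.
T_out = 10⁶/279.06 = 3583.5 K → 3580 K; t = 35.8.
G = 99.47·ln 35.8 − 161.1 = 99.47·3.5779 − 161.1 = 194.798.
Rounded: 195.

195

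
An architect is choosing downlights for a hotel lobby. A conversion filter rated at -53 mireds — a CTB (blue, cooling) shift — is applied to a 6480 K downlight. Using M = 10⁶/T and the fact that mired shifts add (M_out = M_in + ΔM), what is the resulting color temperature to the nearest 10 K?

M_in = 10⁶/6480 = 154.32 mireds.
M_out = 154.32 + (-53) = 101.32 mireds.
T_out = 10⁶/101.32 = 9869.6 K → 9870 K.

9870 K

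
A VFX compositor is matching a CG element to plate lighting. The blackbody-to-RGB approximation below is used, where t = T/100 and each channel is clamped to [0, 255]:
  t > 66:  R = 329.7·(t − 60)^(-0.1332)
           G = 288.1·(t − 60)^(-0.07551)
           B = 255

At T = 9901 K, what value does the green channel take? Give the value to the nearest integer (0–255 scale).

218

t = 9901/100 = 99.01; the t > 66 branch applies.
G = 288.1·(99.01 − 60)^(-0.07551) = 288.1·39.01^(-0.07551) = 288.1·0.75832 = 218.471.
Rounded: 218.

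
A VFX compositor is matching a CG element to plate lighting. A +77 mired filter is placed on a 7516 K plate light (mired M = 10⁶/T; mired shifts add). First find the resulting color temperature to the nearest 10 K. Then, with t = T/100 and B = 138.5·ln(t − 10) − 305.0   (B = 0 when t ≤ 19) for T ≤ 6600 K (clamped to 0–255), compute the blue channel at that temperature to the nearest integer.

197

M_in = 10⁶/7516 = 133.05; M_out = 133.05 + (+77) = 210.05.
T_out = 10⁶/210.05 = 4760.8 K → 4760 K; t = 47.6.
B = 138.5·ln(47.6 − 10) − 305.0 = 138.5·ln 37.6 − 305.0 = 138.5·3.6270 − 305.0 = 197.340.
Rounded: 197.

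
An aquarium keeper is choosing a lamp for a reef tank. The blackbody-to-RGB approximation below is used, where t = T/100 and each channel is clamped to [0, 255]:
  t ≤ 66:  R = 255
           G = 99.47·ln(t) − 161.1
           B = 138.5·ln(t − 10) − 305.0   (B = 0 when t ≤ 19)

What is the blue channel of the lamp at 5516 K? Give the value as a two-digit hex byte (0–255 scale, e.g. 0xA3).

0xDF

t = 5516/100 = 55.16; the t ≤ 66 branch applies.
B = 138.5·ln(55.16 − 10) − 305.0 = 138.5·ln 45.16 − 305.0 = 138.5·3.8102 − 305.0 = 222.714.
Rounded: 223; in hex, 0xDF.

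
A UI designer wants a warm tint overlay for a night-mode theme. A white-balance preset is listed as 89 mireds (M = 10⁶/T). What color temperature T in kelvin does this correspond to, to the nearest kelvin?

11236 K

T = 10⁶ / 89 = 11235.96 K → 11236 K.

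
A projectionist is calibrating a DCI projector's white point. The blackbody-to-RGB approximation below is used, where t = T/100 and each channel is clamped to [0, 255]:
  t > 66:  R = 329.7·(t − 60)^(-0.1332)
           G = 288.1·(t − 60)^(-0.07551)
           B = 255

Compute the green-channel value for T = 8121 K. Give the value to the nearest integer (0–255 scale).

229

t = 8121/100 = 81.21; the t > 66 branch applies.
G = 288.1·(81.21 − 60)^(-0.07551) = 288.1·21.21^(-0.07551) = 288.1·0.79402 = 228.758.
Rounded: 229.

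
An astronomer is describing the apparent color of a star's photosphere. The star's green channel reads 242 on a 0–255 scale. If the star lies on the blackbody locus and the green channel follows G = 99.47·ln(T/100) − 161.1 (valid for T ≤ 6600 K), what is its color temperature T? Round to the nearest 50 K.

ln t = (242 + 161.1) / 99.47 = 4.0525.
t = e^4.0525 = 57.540.
T = 100·t = 5754 K → 5750 K to the nearest 50 K.

5750 K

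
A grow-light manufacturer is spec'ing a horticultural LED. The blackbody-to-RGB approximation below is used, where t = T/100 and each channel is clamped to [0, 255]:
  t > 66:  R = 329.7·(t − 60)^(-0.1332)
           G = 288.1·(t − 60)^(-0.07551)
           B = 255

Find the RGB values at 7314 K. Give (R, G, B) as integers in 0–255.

t = 7314/100 = 73.14; the t > 66 branch applies.
R = 329.7·(73.14 − 60)^(-0.1332) = 329.7·13.14^(-0.1332) = 329.7·0.70958 = 233.949.
G = 288.1·(73.14 − 60)^(-0.07551) = 288.1·13.14^(-0.07551) = 288.1·0.82326 = 237.180.
B = 255 by definition for t > 66.
Rounded: (234, 237, 255).

(234, 237, 255)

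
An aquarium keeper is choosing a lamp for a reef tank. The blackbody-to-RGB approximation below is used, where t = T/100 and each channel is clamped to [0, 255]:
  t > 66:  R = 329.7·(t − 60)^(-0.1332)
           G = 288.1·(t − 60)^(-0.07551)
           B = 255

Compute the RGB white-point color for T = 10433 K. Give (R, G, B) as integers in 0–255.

(199, 216, 255)

t = 10433/100 = 104.33; the t > 66 branch applies.
R = 329.7·(104.33 − 60)^(-0.1332) = 329.7·44.33^(-0.1332) = 329.7·0.60348 = 198.966.
G = 288.1·(104.33 − 60)^(-0.07551) = 288.1·44.33^(-0.07551) = 288.1·0.75103 = 216.372.
B = 255 by definition for t > 66.
Rounded: (199, 216, 255).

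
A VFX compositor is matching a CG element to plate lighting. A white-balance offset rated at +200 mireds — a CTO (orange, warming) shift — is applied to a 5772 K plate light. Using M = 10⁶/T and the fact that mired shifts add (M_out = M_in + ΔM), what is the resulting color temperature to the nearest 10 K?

M_in = 10⁶/5772 = 173.25 mireds.
M_out = 173.25 + (+200) = 373.25 mireds.
T_out = 10⁶/373.25 = 2679.2 K → 2680 K.

2680 K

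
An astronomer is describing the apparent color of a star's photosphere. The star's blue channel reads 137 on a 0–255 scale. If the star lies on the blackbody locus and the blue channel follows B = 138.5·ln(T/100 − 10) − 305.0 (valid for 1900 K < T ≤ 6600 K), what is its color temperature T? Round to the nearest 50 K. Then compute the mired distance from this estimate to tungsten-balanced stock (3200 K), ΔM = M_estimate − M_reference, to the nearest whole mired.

-23 mireds

ln(t − 10) = (137 + 305.0) / 138.5 = 3.1913.
t − 10 = e^3.1913 = 24.321, so t = 34.321.
T = 100·t = 3432 K → 3450 K to the nearest 50 K.
M_estimate = 10⁶/3450 = 289.86; M_reference = 10⁶/3200 = 312.50.
ΔM = 289.86 − 312.50 = -22.64 → -23 mireds.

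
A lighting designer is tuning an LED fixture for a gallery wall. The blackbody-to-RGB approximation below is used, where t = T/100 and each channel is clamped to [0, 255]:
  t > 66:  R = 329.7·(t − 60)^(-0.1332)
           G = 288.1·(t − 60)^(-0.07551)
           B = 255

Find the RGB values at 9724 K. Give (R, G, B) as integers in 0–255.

(204, 219, 255)

t = 9724/100 = 97.24; the t > 66 branch applies.
R = 329.7·(97.24 − 60)^(-0.1332) = 329.7·37.24^(-0.1332) = 329.7·0.61765 = 203.639.
G = 288.1·(97.24 − 60)^(-0.07551) = 288.1·37.24^(-0.07551) = 288.1·0.76098 = 219.238.
B = 255 by definition for t > 66.
Rounded: (204, 219, 255).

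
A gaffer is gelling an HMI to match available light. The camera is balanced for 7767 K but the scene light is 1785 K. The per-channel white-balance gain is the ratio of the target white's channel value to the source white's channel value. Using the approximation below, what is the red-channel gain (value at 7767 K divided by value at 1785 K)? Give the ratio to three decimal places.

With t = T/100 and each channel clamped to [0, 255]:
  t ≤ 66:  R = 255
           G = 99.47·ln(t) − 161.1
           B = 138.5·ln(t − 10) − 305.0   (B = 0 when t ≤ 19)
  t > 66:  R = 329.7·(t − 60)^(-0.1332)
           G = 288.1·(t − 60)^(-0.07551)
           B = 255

0.882

At 1785 K (t = 17.85):
  R = 255 by definition for t ≤ 66.
At 7767 K (t = 77.67):
  R = 329.7·(77.67 − 60)^(-0.1332) = 329.7·17.67^(-0.1332) = 329.7·0.68213 = 224.899.
Gain = 224.899 / 255.000 = 0.8820 → 0.882.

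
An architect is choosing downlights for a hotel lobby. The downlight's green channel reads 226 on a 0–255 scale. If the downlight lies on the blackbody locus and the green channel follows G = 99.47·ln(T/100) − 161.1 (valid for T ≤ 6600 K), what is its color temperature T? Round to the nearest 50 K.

ln t = (226 + 161.1) / 99.47 = 3.8916.
t = e^3.8916 = 48.990.
T = 100·t = 4899 K → 4900 K to the nearest 50 K.

4900 K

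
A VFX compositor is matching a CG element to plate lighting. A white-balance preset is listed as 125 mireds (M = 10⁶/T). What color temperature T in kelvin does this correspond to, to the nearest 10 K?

8000 K

T = 10⁶ / 125 = 8000.00 K → 8000 K.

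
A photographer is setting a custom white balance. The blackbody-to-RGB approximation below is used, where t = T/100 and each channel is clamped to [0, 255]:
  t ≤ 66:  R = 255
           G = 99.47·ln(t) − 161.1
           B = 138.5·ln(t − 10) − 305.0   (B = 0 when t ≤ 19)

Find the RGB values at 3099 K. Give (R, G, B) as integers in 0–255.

(255, 180, 117)

t = 3099/100 = 30.99; the t ≤ 66 branch applies.
R = 255 by definition for t ≤ 66.
G = 99.47·ln 30.99 − 161.1 = 99.47·3.4337 − 161.1 = 180.447.
B = 138.5·ln(30.99 − 10) − 305.0 = 138.5·ln 20.99 − 305.0 = 138.5·3.0440 − 305.0 = 116.600.
Rounded: (255, 180, 117).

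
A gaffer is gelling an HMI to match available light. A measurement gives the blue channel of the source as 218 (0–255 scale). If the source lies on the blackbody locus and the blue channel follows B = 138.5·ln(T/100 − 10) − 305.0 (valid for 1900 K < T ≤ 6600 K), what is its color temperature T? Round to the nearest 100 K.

5400 K

ln(t − 10) = (218 + 305.0) / 138.5 = 3.7762.
t − 10 = e^3.7762 = 43.649, so t = 53.649.
T = 100·t = 5365 K → 5400 K to the nearest 100 K.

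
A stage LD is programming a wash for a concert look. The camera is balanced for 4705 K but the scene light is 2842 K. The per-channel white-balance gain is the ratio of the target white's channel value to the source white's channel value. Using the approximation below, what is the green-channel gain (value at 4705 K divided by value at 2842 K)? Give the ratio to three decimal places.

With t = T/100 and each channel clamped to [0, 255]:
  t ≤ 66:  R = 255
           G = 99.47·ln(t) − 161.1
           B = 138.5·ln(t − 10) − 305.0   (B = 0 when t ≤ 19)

At 2842 K (t = 28.42):
  G = 99.47·ln 28.42 − 161.1 = 99.47·3.3471 − 161.1 = 171.835.
At 4705 K (t = 47.05):
  G = 99.47·ln 47.05 − 161.1 = 99.47·3.8512 − 161.1 = 221.980.
Gain = 221.980 / 171.835 = 1.2918 → 1.292.

1.292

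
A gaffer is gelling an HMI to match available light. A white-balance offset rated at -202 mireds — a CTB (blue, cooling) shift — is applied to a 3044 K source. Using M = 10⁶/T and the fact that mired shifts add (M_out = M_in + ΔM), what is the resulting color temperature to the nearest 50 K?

M_in = 10⁶/3044 = 328.52 mireds.
M_out = 328.52 + (-202) = 126.52 mireds.
T_out = 10⁶/126.52 = 7904.2 K → 7900 K.

7900 K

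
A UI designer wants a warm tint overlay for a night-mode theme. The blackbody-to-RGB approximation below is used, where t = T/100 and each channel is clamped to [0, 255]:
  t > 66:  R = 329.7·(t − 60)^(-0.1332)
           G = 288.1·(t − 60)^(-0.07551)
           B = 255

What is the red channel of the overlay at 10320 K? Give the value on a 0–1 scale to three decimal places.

t = 10320/100 = 103.2; the t > 66 branch applies.
R = 329.7·(103.2 − 60)^(-0.1332) = 329.7·43.2^(-0.1332) = 329.7·0.60555 = 199.651.
On a 0–1 scale: 199.651/255 = 0.7829 → 0.783.

0.783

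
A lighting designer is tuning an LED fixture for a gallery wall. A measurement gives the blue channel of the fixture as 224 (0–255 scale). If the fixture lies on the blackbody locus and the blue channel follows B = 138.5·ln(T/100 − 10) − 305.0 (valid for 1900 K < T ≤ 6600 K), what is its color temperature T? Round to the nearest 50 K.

ln(t − 10) = (224 + 305.0) / 138.5 = 3.8195.
t − 10 = e^3.8195 = 45.581, so t = 55.581.
T = 100·t = 5558 K → 5550 K to the nearest 50 K.

5550 K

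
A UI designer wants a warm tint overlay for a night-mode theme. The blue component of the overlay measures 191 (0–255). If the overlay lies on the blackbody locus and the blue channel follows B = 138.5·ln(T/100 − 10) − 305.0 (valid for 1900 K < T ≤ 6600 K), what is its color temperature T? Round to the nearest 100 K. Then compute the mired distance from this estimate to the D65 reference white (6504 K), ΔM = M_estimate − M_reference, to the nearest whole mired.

ln(t − 10) = (191 + 305.0) / 138.5 = 3.5812.
t − 10 = e^3.5812 = 35.918, so t = 45.918.
T = 100·t = 4592 K → 4600 K to the nearest 100 K.
M_estimate = 10⁶/4600 = 217.39; M_reference = 10⁶/6504 = 153.75.
ΔM = 217.39 − 153.75 = 63.64 → +64 mireds.

+64 mireds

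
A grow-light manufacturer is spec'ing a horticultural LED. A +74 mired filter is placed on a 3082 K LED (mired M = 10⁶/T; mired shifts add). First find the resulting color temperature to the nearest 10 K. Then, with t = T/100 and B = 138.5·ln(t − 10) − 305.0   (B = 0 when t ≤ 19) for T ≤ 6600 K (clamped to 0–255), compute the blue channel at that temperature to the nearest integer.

M_in = 10⁶/3082 = 324.46; M_out = 324.46 + (+74) = 398.46.
T_out = 10⁶/398.46 = 2509.6 K → 2510 K; t = 25.1.
B = 138.5·ln(25.1 − 10) − 305.0 = 138.5·ln 15.1 − 305.0 = 138.5·2.7147 − 305.0 = 70.985.
Rounded: 71.

71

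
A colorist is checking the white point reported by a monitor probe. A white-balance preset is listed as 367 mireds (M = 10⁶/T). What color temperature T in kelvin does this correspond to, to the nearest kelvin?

T = 10⁶ / 367 = 2724.80 K → 2725 K.

2725 K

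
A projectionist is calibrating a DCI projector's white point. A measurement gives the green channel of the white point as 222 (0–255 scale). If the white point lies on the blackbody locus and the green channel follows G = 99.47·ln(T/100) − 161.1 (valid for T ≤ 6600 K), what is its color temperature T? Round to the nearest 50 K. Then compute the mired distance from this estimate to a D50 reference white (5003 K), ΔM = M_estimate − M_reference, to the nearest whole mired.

+13 mireds

ln t = (222 + 161.1) / 99.47 = 3.8514.
t = e^3.8514 = 47.059.
T = 100·t = 4706 K → 4700 K to the nearest 50 K.
M_estimate = 10⁶/4700 = 212.77; M_reference = 10⁶/5003 = 199.88.
ΔM = 212.77 − 199.88 = 12.89 → +13 mireds.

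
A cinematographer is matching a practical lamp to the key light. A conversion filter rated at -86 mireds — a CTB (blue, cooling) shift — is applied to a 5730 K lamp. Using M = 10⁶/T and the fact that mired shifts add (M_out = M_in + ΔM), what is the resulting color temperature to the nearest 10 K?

11300 K

M_in = 10⁶/5730 = 174.52 mireds.
M_out = 174.52 + (-86) = 88.52 mireds.
T_out = 10⁶/88.52 = 11296.9 K → 11300 K.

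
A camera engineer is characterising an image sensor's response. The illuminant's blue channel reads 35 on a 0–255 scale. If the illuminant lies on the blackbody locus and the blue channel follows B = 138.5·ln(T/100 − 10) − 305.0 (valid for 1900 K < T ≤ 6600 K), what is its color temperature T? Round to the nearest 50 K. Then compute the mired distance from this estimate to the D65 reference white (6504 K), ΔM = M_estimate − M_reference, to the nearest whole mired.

ln(t − 10) = (35 + 305.0) / 138.5 = 2.4549.
t − 10 = e^2.4549 = 11.645, so t = 21.645.
T = 100·t = 2164 K → 2150 K to the nearest 50 K.
M_estimate = 10⁶/2150 = 465.12; M_reference = 10⁶/6504 = 153.75.
ΔM = 465.12 − 153.75 = 311.36 → +311 mireds.

+311 mireds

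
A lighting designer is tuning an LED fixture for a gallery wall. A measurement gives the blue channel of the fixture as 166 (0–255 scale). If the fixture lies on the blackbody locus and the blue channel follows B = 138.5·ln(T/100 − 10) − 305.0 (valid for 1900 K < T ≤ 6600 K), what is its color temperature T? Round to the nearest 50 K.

ln(t − 10) = (166 + 305.0) / 138.5 = 3.4007.
t − 10 = e^3.4007 = 29.986, so t = 39.986.
T = 100·t = 3999 K → 4000 K to the nearest 50 K.

4000 K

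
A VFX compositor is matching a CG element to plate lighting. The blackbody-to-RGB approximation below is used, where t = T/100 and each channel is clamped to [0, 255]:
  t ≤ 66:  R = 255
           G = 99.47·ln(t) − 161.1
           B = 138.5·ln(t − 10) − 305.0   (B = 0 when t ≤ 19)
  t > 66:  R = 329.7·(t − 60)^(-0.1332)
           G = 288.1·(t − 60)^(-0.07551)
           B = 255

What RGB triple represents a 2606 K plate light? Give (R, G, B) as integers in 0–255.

(255, 163, 80)

t = 2606/100 = 26.06; the t ≤ 66 branch applies.
R = 255 by definition for t ≤ 66.
G = 99.47·ln 26.06 − 161.1 = 99.47·3.2604 − 161.1 = 163.212.
B = 138.5·ln(26.06 − 10) − 305.0 = 138.5·ln 16.06 − 305.0 = 138.5·2.7763 − 305.0 = 79.522.
Rounded: (255, 163, 80).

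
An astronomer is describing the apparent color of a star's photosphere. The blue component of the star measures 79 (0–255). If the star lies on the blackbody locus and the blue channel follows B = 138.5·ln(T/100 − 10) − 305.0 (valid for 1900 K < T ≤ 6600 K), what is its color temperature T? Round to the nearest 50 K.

2600 K

ln(t − 10) = (79 + 305.0) / 138.5 = 2.7726.
t − 10 = e^2.7726 = 16.000, so t = 26.000.
T = 100·t = 2600 K → 2600 K to the nearest 50 K.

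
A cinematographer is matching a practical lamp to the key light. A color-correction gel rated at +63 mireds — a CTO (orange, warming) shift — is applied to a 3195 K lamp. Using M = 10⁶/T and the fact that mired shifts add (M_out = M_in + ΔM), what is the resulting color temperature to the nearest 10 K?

M_in = 10⁶/3195 = 312.99 mireds.
M_out = 312.99 + (+63) = 375.99 mireds.
T_out = 10⁶/375.99 = 2659.7 K → 2660 K.

2660 K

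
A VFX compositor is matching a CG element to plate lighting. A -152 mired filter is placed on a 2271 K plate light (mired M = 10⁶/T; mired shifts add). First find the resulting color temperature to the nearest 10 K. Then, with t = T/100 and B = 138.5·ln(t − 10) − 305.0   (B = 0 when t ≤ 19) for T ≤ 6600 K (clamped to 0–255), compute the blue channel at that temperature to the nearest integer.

139

M_in = 10⁶/2271 = 440.33; M_out = 440.33 + (-152) = 288.33.
T_out = 10⁶/288.33 = 3468.2 K → 3470 K; t = 34.7.
B = 138.5·ln(34.7 − 10) − 305.0 = 138.5·ln 24.7 − 305.0 = 138.5·3.2068 − 305.0 = 139.142.
Rounded: 139.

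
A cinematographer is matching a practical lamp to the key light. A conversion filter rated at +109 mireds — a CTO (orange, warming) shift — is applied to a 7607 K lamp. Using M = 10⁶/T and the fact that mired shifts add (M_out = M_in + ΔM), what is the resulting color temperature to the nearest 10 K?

4160 K

M_in = 10⁶/7607 = 131.46 mireds.
M_out = 131.46 + (+109) = 240.46 mireds.
T_out = 10⁶/240.46 = 4158.7 K → 4160 K.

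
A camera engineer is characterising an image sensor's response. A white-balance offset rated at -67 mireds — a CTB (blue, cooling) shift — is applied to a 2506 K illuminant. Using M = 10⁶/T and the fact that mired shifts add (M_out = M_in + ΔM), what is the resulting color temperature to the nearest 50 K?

M_in = 10⁶/2506 = 399.04 mireds.
M_out = 399.04 + (-67) = 332.04 mireds.
T_out = 10⁶/332.04 = 3011.7 K → 3000 K.

3000 K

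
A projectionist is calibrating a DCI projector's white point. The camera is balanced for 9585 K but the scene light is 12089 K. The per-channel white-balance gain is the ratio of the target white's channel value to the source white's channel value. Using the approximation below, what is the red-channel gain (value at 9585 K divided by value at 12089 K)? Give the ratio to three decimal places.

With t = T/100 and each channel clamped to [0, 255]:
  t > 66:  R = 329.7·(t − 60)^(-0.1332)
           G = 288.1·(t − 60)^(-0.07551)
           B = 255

At 12089 K (t = 120.89):
  R = 329.7·(120.89 − 60)^(-0.1332) = 329.7·60.89^(-0.1332) = 329.7·0.57849 = 190.729.
At 9585 K (t = 95.85):
  R = 329.7·(95.85 − 60)^(-0.1332) = 329.7·35.85^(-0.1332) = 329.7·0.62079 = 204.673.
Gain = 204.673 / 190.729 = 1.0731 → 1.073.

1.073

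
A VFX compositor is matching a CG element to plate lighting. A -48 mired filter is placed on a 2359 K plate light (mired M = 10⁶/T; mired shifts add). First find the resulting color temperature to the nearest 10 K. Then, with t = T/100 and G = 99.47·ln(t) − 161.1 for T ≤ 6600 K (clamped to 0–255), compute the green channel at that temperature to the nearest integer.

165

M_in = 10⁶/2359 = 423.91; M_out = 423.91 + (-48) = 375.91.
T_out = 10⁶/375.91 = 2660.2 K → 2660 K; t = 26.6.
G = 99.47·ln 26.6 − 161.1 = 99.47·3.2809 − 161.1 = 165.252.
Rounded: 165.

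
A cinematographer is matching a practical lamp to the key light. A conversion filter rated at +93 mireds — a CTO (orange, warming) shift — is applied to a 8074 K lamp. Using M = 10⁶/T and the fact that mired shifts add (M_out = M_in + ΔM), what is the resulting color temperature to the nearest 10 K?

4610 K

M_in = 10⁶/8074 = 123.85 mireds.
M_out = 123.85 + (+93) = 216.85 mireds.
T_out = 10⁶/216.85 = 4611.4 K → 4610 K.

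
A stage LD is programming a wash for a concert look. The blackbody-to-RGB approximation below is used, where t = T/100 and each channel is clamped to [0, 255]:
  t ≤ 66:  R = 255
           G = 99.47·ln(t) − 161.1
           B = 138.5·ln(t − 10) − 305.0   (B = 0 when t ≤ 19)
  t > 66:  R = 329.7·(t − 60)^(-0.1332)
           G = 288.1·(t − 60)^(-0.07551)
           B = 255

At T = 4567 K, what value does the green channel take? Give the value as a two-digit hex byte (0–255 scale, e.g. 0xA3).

0xDB

t = 4567/100 = 45.67; the t ≤ 66 branch applies.
G = 99.47·ln 45.67 − 161.1 = 99.47·3.8214 − 161.1 = 219.019.
Rounded: 219; in hex, 0xDB.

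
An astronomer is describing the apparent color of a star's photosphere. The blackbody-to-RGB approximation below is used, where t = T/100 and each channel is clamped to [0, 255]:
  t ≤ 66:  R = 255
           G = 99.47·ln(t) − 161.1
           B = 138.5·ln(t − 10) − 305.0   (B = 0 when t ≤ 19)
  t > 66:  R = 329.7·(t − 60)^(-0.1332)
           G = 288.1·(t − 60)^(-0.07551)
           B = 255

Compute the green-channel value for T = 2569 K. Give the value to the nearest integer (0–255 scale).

t = 2569/100 = 25.69; the t ≤ 66 branch applies.
G = 99.47·ln 25.69 − 161.1 = 99.47·3.2461 − 161.1 = 161.790.
Rounded: 162.

162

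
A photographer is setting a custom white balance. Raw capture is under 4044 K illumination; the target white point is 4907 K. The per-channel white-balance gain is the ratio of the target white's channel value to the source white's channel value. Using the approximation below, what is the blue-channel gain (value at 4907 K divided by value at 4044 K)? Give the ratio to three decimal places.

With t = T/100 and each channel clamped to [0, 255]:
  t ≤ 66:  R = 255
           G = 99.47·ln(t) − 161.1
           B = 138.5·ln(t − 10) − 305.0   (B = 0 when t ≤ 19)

At 4044 K (t = 40.44):
  B = 138.5·ln(40.44 − 10) − 305.0 = 138.5·ln 30.44 − 305.0 = 138.5·3.4158 − 305.0 = 168.082.
At 4907 K (t = 49.07):
  B = 138.5·ln(49.07 − 10) − 305.0 = 138.5·ln 39.07 − 305.0 = 138.5·3.6654 − 305.0 = 202.652.
Gain = 202.652 / 168.082 = 1.2057 → 1.206.

1.206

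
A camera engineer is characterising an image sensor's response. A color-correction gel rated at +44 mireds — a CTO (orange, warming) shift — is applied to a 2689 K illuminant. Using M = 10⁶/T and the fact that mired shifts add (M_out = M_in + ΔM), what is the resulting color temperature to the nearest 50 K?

2400 K

M_in = 10⁶/2689 = 371.89 mireds.
M_out = 371.89 + (+44) = 415.89 mireds.
T_out = 10⁶/415.89 = 2404.5 K → 2400 K.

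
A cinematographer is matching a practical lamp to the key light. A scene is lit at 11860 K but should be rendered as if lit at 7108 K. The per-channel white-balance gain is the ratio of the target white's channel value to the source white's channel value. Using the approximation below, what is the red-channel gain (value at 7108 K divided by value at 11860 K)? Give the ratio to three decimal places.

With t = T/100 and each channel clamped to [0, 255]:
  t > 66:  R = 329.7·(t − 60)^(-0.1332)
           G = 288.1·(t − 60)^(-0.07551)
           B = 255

1.248

At 11860 K (t = 118.6):
  R = 329.7·(118.6 − 60)^(-0.1332) = 329.7·58.6^(-0.1332) = 329.7·0.58145 = 191.706.
At 7108 K (t = 71.08):
  R = 329.7·(71.08 − 60)^(-0.1332) = 329.7·11.08^(-0.1332) = 329.7·0.72588 = 239.324.
Gain = 239.324 / 191.706 = 1.2484 → 1.248.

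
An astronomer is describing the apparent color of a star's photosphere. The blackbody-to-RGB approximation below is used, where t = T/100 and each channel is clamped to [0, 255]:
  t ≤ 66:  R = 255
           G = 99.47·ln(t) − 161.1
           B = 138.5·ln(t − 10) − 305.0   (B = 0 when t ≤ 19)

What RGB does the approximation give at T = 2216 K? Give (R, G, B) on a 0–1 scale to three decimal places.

(1.000, 0.577, 0.161)

t = 2216/100 = 22.16; the t ≤ 66 branch applies.
R = 255 by definition for t ≤ 66.
G = 99.47·ln 22.16 − 161.1 = 99.47·3.0983 − 161.1 = 147.087.
B = 138.5·ln(22.16 − 10) − 305.0 = 138.5·ln 12.16 − 305.0 = 138.5·2.4982 − 305.0 = 40.994.
Dividing each by 255: (1.0000, 0.5768, 0.1608) → (1.000, 0.577, 0.161).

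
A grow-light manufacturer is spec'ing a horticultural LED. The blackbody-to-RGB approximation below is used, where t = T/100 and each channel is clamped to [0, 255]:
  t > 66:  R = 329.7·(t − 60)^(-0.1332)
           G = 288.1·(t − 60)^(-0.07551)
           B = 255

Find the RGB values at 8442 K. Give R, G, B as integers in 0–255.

R=215, G=226, B=255

t = 8442/100 = 84.42; the t > 66 branch applies.
R = 329.7·(84.42 − 60)^(-0.1332) = 329.7·24.42^(-0.1332) = 329.7·0.65336 = 215.413.
G = 288.1·(84.42 − 60)^(-0.07551) = 288.1·24.42^(-0.07551) = 288.1·0.78562 = 226.336.
B = 255 by definition for t > 66.
Rounded: (215, 226, 255).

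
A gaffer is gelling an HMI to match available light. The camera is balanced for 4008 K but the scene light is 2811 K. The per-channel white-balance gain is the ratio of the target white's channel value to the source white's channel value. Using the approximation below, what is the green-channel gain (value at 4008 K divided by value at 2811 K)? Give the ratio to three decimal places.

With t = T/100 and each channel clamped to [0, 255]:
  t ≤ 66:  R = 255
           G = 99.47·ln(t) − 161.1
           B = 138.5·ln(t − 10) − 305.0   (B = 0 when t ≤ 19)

1.207

At 2811 K (t = 28.11):
  G = 99.47·ln 28.11 − 161.1 = 99.47·3.3361 − 161.1 = 170.744.
At 4008 K (t = 40.08):
  G = 99.47·ln 40.08 − 161.1 = 99.47·3.6909 − 161.1 = 206.032.
Gain = 206.032 / 170.744 = 1.2067 → 1.207.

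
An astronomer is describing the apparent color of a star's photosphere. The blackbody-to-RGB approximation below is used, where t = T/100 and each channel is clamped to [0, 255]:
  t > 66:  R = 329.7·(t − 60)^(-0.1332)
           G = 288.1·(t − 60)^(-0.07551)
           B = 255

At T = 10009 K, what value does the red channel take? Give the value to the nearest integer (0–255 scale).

t = 10009/100 = 100.09; the t > 66 branch applies.
R = 329.7·(100.09 − 60)^(-0.1332) = 329.7·40.09^(-0.1332) = 329.7·0.61161 = 201.648.
Rounded: 202.

202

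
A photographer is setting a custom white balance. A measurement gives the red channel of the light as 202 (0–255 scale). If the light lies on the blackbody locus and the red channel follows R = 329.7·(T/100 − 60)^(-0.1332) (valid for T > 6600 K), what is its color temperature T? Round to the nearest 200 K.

10000 K

(t − 60)^(-0.1332) = 202/329.7 = 0.61268.
t − 60 = 0.61268^(1/-0.1332) = 0.61268^(-7.508) = 39.569, so t = 99.569.
T = 100·t = 9957 K → 10000 K to the nearest 200 K.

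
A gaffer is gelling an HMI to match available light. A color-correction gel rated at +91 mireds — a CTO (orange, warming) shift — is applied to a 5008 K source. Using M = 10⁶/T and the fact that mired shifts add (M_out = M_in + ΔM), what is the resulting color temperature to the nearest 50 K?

M_in = 10⁶/5008 = 199.68 mireds.
M_out = 199.68 + (+91) = 290.68 mireds.
T_out = 10⁶/290.68 = 3440.2 K → 3450 K.

3450 K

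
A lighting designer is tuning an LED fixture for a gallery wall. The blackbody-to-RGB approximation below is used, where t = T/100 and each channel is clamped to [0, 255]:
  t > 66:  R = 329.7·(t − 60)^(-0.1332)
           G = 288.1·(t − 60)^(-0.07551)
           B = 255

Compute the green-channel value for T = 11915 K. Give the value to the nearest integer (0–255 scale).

212

t = 11915/100 = 119.15; the t > 66 branch applies.
G = 288.1·(119.15 − 60)^(-0.07551) = 288.1·59.15^(-0.07551) = 288.1·0.73485 = 211.711.
Rounded: 212.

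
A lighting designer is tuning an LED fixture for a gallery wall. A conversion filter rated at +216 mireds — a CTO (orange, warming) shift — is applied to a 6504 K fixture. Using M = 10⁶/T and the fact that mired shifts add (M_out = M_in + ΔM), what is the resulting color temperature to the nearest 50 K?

2700 K

M_in = 10⁶/6504 = 153.75 mireds.
M_out = 153.75 + (+216) = 369.75 mireds.
T_out = 10⁶/369.75 = 2704.5 K → 2700 K.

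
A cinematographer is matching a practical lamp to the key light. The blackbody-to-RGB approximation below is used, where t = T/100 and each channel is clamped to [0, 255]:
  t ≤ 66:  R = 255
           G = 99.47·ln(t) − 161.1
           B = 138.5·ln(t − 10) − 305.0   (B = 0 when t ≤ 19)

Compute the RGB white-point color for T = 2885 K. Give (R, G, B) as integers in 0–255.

t = 2885/100 = 28.85; the t ≤ 66 branch applies.
R = 255 by definition for t ≤ 66.
G = 99.47·ln 28.85 − 161.1 = 99.47·3.3621 − 161.1 = 173.329.
B = 138.5·ln(28.85 − 10) − 305.0 = 138.5·ln 18.85 − 305.0 = 138.5·2.9365 − 305.0 = 101.707.
Rounded: (255, 173, 102).

(255, 173, 102)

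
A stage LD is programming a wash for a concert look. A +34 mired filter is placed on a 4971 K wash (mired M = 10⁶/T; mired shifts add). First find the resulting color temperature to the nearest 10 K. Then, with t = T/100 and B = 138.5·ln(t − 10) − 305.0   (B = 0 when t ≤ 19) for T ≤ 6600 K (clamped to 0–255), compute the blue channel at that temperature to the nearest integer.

M_in = 10⁶/4971 = 201.17; M_out = 201.17 + (+34) = 235.17.
T_out = 10⁶/235.17 = 4252.3 K → 4250 K; t = 42.5.
B = 138.5·ln(42.5 − 10) − 305.0 = 138.5·ln 32.5 − 305.0 = 138.5·3.4812 − 305.0 = 177.152.
Rounded: 177.

177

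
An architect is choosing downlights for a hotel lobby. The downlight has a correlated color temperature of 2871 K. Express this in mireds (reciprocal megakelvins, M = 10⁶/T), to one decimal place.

M = 10⁶ / 2871 = 348.311 → 348.3 mireds.

348.3 mireds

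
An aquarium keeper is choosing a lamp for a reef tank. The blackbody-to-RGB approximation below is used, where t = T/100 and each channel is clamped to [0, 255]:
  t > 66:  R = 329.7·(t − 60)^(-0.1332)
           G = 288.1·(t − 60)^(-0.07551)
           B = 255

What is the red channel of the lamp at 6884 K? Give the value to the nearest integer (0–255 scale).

247

t = 6884/100 = 68.84; the t > 66 branch applies.
R = 329.7·(68.84 − 60)^(-0.1332) = 329.7·8.84^(-0.1332) = 329.7·0.74805 = 246.633.
Rounded: 247.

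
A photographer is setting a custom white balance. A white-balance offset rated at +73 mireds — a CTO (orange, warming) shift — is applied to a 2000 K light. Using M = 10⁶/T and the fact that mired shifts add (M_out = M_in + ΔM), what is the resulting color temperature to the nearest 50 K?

1750 K

M_in = 10⁶/2000 = 500.00 mireds.
M_out = 500.00 + (+73) = 573.00 mireds.
T_out = 10⁶/573.00 = 1745.2 K → 1750 K.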